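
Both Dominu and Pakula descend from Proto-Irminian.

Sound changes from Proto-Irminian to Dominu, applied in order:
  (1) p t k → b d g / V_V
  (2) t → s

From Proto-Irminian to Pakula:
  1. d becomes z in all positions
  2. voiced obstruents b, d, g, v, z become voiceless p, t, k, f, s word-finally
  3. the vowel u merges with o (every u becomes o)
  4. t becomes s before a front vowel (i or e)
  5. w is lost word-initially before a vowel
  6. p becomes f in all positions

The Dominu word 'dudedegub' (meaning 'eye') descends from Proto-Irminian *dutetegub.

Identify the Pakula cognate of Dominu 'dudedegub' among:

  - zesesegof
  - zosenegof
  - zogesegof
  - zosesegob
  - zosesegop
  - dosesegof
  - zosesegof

Pakula: *dutetegub
  dutetegub → zutetegub   [unconditioned shift]
  zutetegub → zutetegup   [final devoicing]
  zutetegup → zotetegop   [vowel merger]
  zotetegop → zosesegop   [palatalisation]
  zosesegop (rule 5 does not apply)
  zosesegop → zosesegof   [unconditioned shift]
  giving Pakula zosesegof.
The other candidates each miss or misapply at least one Pakula change.

zosesegof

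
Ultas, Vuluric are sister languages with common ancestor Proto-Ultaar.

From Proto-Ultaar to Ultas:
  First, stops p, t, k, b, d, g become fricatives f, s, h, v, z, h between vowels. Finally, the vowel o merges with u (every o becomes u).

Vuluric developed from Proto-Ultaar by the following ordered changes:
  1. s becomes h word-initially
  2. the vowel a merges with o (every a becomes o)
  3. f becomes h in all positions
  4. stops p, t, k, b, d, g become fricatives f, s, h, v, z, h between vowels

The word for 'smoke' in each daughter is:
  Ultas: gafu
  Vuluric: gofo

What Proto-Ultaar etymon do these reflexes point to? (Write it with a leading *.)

*gapo

Position 4: Ultas has u, Vuluric has o. Taking the neighbouring segments as reconstructed: Ultas u could go back to *o or *u; Vuluric o could go back to *a or *o — the one source consistent with every daughter is *o.
Position 3: Ultas has f, Vuluric has f. In Vuluric, f can only continue *p, so the proto-segment is *p.
Verify the candidate proto-form against each daughter:
Ultas: *gapo > gafo > gafu  (by intervocalic lenition, vowel merger)
Vuluric: start from *gapo.
  rule 1: no change — gapo
  rule 2 (vowel merger): gapo → gopo
  rule 3: no change — gopo
  rule 4 (intervocalic lenition): gopo → gofo
  ⇒ Vuluric gofo
Only *gapo yields all of Ultas gafu, Vuluric gofo.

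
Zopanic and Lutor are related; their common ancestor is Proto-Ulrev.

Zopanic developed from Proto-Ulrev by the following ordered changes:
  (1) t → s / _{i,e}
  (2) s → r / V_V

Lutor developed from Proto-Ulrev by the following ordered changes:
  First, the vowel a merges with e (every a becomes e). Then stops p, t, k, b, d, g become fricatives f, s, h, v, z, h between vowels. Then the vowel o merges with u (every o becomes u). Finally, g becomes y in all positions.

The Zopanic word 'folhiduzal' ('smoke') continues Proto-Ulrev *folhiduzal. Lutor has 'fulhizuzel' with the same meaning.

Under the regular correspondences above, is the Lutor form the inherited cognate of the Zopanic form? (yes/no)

yes

Derive the expected Lutor reflex of *folhiduzal:
Lutor: start from *folhiduzal.
  rule 1 (vowel merger): folhiduzal → folhiduzel
  rule 2 (intervocalic lenition): folhiduzel → folhizuzel
  rule 3 (vowel merger): folhizuzel → fulhizuzel
  rule 4: no change — fulhizuzel
  ⇒ Lutor fulhizuzel
Lutor 'fulhizuzel' matches the regular reflex exactly, so the pair is cognate.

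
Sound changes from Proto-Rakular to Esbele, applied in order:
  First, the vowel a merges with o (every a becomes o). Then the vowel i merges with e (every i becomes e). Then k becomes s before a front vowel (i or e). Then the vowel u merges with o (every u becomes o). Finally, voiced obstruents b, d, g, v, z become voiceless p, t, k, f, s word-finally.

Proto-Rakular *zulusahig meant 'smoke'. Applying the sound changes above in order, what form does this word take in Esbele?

Esbele: *zulusahig
  zulusahig → zulusohig   [vowel merger]
  zulusohig → zulusoheg   [vowel merger]
  zulusoheg (rule 3 does not apply)
  zulusoheg → zolosoheg   [vowel merger]
  zolosoheg → zolosohek   [final devoicing]
  giving Esbele zolosohek.

zolosohek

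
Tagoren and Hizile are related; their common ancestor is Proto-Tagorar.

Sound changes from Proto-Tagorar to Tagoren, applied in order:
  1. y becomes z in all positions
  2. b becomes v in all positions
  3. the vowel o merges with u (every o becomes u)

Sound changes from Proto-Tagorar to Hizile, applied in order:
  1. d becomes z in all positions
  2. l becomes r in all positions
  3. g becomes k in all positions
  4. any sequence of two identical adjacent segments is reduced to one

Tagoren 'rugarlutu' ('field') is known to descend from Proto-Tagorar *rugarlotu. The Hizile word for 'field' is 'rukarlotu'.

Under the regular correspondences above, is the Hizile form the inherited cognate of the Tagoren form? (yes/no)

Derive the expected Hizile reflex of *rugarlotu:
Hizile: start from *rugarlotu.
  rule 1: no change — rugarlotu
  rule 2 (unconditioned shift): rugarlotu → rugarrotu
  rule 3 (unconditioned shift): rugarrotu → rukarrotu
  rule 4 (degemination): rukarrotu → rukarotu
  ⇒ Hizile rukarotu
The regular Hizile reflex would be 'rukarotu', but the attested form is 'rukarlotu'. The correspondence is irregular, so they are not cognates (the Hizile form has a different source).

no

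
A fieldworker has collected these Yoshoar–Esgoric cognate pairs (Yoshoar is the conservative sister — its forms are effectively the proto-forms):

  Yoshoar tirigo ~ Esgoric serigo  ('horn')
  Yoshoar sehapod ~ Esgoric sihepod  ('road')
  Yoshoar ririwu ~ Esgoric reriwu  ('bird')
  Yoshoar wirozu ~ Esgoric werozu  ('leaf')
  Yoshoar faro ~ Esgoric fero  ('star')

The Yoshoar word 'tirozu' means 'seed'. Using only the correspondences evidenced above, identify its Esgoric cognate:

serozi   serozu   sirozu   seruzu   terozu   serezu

tirigo ~ serigo — Yoshoar t corresponds to Esgoric s word-initially before a front vowel.
tirigo ~ serigo, ririwu ~ reriwu — Yoshoar i corresponds to Esgoric e after a consonant, before r.
Applying these to Yoshoar 'tirozu':
  tirozu → sirozu   (t→s word-initially before a front vowel)
  sirozu → serozu   (i→e after a consonant, before r)
So the Esgoric cognate is 'serozu'.

serozu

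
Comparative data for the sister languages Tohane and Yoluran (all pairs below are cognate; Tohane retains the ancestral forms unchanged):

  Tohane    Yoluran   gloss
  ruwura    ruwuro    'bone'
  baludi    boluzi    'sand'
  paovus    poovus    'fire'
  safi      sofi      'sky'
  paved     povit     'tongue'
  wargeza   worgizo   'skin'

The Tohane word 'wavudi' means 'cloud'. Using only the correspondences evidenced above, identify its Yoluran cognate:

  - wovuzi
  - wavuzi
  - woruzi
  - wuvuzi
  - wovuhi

wovuzi

paved ~ povit — Tohane a corresponds to Yoluran o after a consonant, before a labial obstruent.
baludi ~ boluzi — Tohane d corresponds to Yoluran z between vowels (before a front vowel).
Applying these to Tohane 'wavudi':
  wavudi → wovudi   (a→o after a consonant, before a labial obstruent)
  wovudi → wovuzi   (d→z between vowels (before a front vowel))
So the Yoluran cognate is 'wovuzi'.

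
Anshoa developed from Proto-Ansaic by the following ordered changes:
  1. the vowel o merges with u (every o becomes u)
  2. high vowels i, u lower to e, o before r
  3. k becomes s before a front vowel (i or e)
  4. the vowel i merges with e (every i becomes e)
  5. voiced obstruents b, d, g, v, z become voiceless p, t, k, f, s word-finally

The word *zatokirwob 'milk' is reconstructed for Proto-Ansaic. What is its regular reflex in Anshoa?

Anshoa: start from *zatokirwob.
  rule 1 (vowel merger): zatokirwob → zatukirwub
  rule 2 (pre-rhotic lowering): zatukirwub → zatukerwub
  rule 3 (palatalisation): zatukerwub → zatuserwub
  rule 4: no change — zatuserwub
  rule 5 (final devoicing): zatuserwub → zatuserwup
  ⇒ Anshoa zatuserwup

zatuserwup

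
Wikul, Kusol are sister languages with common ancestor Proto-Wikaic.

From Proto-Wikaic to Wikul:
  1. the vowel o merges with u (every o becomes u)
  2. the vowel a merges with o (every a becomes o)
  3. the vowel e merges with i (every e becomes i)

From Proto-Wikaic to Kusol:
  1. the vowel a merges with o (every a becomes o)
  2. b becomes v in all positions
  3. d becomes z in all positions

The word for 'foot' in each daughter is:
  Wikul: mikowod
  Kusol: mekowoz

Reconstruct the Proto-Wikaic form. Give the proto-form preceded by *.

*mekawad

Position 7: Wikul has d, Kusol has z. Wikul preserves d here (none of its changes turn any other segment into d), so the proto-segment is *d.
Position 2: Wikul has i, Kusol has e. Kusol preserves e here (none of its changes turn any other segment into e), so the proto-segment is *e.
Position 4: Wikul has o, Kusol has o. In Wikul, o can only continue *a, so the proto-segment is *a.
The remaining positions agree across the daughters. Check the candidate against every language:
Wikul: *mekawad > mekowod > mikowod  (by vowel merger, vowel merger)
Kusol: start from *mekawad.
  rule 1 (vowel merger): mekawad → mekowod
  rule 2: no change — mekowod
  rule 3 (unconditioned shift): mekowod → mekowoz
  ⇒ Kusol mekowoz
No other proto-form is consistent with every reflex, so the reconstruction is *mekawad.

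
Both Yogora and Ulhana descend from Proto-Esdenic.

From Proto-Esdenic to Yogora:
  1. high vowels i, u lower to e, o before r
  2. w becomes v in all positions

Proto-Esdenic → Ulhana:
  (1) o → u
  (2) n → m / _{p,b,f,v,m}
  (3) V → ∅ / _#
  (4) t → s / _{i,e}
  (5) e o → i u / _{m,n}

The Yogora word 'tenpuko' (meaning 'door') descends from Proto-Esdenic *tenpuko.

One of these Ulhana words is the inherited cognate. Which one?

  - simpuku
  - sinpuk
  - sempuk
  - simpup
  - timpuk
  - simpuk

Ulhana: *tenpuko > tenpuku > tempuku > tempuk > sempuk > simpuk  (by vowel merger, nasal place assimilation, apocope, palatalisation, pre-nasal raising)
Among the options, 'simpuk' alone shows every Ulhana change applied in order.

simpuk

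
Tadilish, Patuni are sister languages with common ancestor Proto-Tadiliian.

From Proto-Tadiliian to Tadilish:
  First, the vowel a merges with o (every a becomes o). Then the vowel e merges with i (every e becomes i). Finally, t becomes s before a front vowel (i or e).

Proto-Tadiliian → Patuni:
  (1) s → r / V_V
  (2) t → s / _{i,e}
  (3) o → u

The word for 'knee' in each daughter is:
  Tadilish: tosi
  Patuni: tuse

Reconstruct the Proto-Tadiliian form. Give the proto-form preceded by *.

Position 3: Tadilish has s, Patuni has s. Taking the neighbouring segments as reconstructed: Tadilish s could go back to *t or *s; Patuni s can only go back to *t — the one source consistent with every daughter is *t.
Position 2: Tadilish has o, Patuni has u. Taking the neighbouring segments as reconstructed: Tadilish o could go back to *a or *o; Patuni u could go back to *o or *u — the one source consistent with every daughter is *o.
Verify the candidate proto-form against each daughter:
Tadilish: *tote
  tote (rule 1 does not apply)
  tote → toti   [vowel merger]
  toti → tosi   [palatalisation]
  giving Tadilish tosi.
Patuni: start from *tote.
  rule 1: no change — tote
  rule 2 (palatalisation): tote → tose
  rule 3 (vowel merger): tose → tuse
  ⇒ Patuni tuse
Only *tote yields all of Tadilish tosi, Patuni tuse.

*tote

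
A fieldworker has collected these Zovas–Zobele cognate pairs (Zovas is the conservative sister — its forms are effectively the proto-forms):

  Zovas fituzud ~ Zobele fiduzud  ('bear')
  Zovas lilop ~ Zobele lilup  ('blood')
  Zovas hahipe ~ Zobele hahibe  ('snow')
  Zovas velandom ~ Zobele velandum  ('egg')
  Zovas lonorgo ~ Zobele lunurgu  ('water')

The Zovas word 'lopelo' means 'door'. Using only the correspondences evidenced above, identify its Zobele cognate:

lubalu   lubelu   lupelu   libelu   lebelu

lilop ~ lilup — Zovas o corresponds to Zobele u after a consonant, before a labial obstruent.
hahipe ~ hahibe — Zovas p corresponds to Zobele b between vowels (before a front vowel).
lonorgo ~ lunurgu — Zovas o corresponds to Zobele u word-finally.
Applying these to Zovas 'lopelo':
  lopelo → lupelo   (o→u after a consonant, before a labial obstruent)
  lupelo → lubelo   (p→b between vowels (before a front vowel))
  lubelo → lubelu   (o→u word-finally)
So the Zobele cognate is 'lubelu'.

lubelu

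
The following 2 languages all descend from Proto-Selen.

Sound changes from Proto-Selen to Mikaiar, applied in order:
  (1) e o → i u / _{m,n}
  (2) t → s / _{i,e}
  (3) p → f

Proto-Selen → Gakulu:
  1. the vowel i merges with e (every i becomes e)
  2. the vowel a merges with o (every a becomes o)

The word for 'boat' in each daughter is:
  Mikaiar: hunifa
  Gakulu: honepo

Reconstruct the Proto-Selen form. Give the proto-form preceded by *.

Position 2: Mikaiar has u, Gakulu has o. Taking the neighbouring segments as reconstructed: Mikaiar u could go back to *o or *u; Gakulu o could go back to *a or *o — the one source consistent with every daughter is *o.
Position 5: Mikaiar has f, Gakulu has p. Gakulu preserves p here (none of its changes turn any other segment into p), so the proto-segment is *p.
Verify the candidate proto-form against each daughter:
Mikaiar: *honipa > hunipa > hunifa  (by pre-nasal raising, unconditioned shift)
Gakulu: *honipa > honepa > honepo  (by vowel merger, vowel merger)
*honipa is the unique common source.

*honipa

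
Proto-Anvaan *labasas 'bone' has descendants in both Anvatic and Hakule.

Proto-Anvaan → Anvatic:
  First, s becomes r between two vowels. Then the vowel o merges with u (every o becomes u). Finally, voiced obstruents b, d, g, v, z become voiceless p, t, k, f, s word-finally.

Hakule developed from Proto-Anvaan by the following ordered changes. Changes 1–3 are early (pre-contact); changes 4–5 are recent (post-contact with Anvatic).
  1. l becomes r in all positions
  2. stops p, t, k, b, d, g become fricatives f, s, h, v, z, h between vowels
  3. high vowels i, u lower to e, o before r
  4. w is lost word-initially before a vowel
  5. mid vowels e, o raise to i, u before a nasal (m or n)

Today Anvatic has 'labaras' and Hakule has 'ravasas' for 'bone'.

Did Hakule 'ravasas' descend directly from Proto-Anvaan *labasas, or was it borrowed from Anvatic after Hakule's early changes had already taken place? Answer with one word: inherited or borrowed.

inherited

If inherited, *labasas would pass through all of Hakule's changes:
Hakule: *labasas > rabasas > ravasas  (by unconditioned shift, intervocalic lenition)
If borrowed from Anvatic 'labaras' after the early changes, it would undergo only the recent ones:
  rule 4 (glide loss): no change (labaras)
  rule 5 (pre-nasal raising): no change (labaras)
  ⇒ as a loan: labaras
Hakule 'ravasas' matches the inherited outcome exactly, so it is an inherited cognate, not a loan.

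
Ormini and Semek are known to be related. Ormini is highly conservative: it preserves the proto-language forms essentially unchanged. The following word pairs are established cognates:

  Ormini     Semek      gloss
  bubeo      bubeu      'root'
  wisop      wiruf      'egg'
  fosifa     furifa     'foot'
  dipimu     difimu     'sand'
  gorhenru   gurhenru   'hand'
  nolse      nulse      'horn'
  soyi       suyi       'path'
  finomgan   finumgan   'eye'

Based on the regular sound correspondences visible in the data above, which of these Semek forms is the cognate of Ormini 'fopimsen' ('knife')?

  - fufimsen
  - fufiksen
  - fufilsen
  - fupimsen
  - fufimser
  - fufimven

wisop ~ wiruf — Ormini o corresponds to Semek u after a consonant, before a labial obstruent.
dipimu ~ difimu — Ormini p corresponds to Semek f between vowels (before a front vowel).
Applying these to Ormini 'fopimsen':
  fopimsen → fupimsen   (o→u after a consonant, before a labial obstruent)
  fupimsen → fufimsen   (p→f between vowels (before a front vowel))
So the Semek cognate is 'fufimsen'.

fufimsen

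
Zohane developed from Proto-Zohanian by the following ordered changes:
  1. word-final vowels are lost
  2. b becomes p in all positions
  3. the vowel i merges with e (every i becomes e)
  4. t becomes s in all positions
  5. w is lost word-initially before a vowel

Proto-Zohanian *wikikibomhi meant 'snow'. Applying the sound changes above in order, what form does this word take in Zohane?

ekekepomh

Zohane: start from *wikikibomhi.
  rule 1 (apocope): wikikibomhi → wikikibomh
  rule 2 (unconditioned shift): wikikibomh → wikikipomh
  rule 3 (vowel merger): wikikipomh → wekekepomh
  rule 4: no change — wekekepomh
  rule 5 (glide loss): wekekepomh → ekekepomh
  ⇒ Zohane ekekepomh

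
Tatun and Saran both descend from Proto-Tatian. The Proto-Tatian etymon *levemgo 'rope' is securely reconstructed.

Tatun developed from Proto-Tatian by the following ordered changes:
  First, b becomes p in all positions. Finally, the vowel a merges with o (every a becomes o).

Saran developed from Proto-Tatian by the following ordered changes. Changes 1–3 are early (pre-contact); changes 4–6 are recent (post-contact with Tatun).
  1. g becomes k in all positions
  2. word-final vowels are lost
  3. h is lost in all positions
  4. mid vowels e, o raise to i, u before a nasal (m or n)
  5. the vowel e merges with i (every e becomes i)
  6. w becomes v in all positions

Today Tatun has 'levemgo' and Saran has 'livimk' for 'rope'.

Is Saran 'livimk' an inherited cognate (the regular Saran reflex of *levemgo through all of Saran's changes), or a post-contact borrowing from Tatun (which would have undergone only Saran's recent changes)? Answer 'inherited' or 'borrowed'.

If inherited, *levemgo would pass through all of Saran's changes:
Saran: *levemgo
  levemgo → levemko   [unconditioned shift]
  levemko → levemk   [apocope]
  levemk (rule 3 does not apply)
  levemk → levimk   [pre-nasal raising]
  levimk → livimk   [vowel merger]
  livimk (rule 6 does not apply)
  giving Saran livimk.
If borrowed from Tatun 'levemgo' after the early changes, it would undergo only the recent ones:
  rule 4 (pre-nasal raising): levemgo → levimgo
  rule 5 (vowel merger): levimgo → livimgo
  rule 6 (unconditioned shift): no change (livimgo)
  ⇒ as a loan: livimgo
Saran 'livimk' matches the inherited outcome exactly, so it is an inherited cognate, not a loan.

inherited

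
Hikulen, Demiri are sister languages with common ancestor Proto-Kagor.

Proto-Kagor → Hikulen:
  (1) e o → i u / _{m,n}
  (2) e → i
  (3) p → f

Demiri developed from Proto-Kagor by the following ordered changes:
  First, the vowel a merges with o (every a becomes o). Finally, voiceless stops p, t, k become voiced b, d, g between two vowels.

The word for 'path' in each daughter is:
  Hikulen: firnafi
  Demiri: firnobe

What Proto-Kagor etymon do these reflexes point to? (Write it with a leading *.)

Position 5: Hikulen has a, Demiri has o. Hikulen preserves a here (none of its changes turn any other segment into a), so the proto-segment is *a.
Position 7: Hikulen has i, Demiri has e. Demiri preserves e here (none of its changes turn any other segment into e), so the proto-segment is *e.
This points to *firnape. Verify forward in each daughter:
Hikulen: *firnape > firnapi > firnafi  (by vowel merger, unconditioned shift)
Demiri: *firnape
  firnape → firnope   [vowel merger]
  firnope → firnobe   [intervocalic voicing]
  giving Demiri firnobe.
*firnape is the unique common source.

*firnape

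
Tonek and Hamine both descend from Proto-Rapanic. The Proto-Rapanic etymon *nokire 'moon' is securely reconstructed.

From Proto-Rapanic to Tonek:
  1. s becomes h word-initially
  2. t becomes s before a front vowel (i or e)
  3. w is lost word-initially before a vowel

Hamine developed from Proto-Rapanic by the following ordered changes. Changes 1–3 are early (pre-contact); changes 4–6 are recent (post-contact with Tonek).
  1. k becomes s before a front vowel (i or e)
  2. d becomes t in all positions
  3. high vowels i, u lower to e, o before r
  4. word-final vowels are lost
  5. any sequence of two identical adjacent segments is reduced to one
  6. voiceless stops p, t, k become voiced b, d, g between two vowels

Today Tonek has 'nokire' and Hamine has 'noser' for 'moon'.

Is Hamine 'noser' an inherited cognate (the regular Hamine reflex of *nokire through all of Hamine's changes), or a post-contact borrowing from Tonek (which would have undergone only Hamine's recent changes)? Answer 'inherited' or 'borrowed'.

If inherited, *nokire would pass through all of Hamine's changes:
Hamine: start from *nokire.
  rule 1 (palatalisation): nokire → nosire
  rule 2: no change — nosire
  rule 3 (pre-rhotic lowering): nosire → nosere
  rule 4 (apocope): nosere → noser
  rule 5: no change — noser
  rule 6: no change — noser
  ⇒ Hamine noser
If borrowed from Tonek 'nokire' after the early changes, it would undergo only the recent ones:
  rule 4 (apocope): nokire → nokir
  rule 5 (degemination): no change (nokir)
  rule 6 (intervocalic voicing): nokir → nogir
  ⇒ as a loan: nogir
Hamine 'noser' matches the inherited outcome exactly, so it is an inherited cognate, not a loan.

inherited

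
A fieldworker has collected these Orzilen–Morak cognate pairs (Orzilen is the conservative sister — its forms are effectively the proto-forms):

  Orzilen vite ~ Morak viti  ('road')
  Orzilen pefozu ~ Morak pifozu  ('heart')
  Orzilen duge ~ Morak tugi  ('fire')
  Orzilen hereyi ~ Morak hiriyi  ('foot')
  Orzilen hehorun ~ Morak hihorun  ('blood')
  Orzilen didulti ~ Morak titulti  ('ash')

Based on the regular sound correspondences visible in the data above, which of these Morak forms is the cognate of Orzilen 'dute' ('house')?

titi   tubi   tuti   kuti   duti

tuti

duge ~ tugi — Orzilen d corresponds to Morak t word-initially before a back vowel.
vite ~ viti, duge ~ tugi — Orzilen e corresponds to Morak i word-finally.
Applying these to Orzilen 'dute':
  dute → tute   (d→t word-initially before a back vowel)
  tute → tuti   (e→i word-finally)
So the Morak cognate is 'tuti'.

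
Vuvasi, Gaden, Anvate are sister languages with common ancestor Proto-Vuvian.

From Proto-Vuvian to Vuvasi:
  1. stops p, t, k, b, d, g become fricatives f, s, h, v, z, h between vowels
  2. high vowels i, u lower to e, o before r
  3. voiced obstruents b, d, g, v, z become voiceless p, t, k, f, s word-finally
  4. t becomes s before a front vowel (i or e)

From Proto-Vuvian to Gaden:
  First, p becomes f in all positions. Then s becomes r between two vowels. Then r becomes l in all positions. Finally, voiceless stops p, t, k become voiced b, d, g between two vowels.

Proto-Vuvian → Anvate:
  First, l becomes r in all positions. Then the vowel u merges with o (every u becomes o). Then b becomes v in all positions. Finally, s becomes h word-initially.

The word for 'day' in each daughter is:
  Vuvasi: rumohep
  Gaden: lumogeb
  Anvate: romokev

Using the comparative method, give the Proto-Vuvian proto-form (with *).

Position 1: Vuvasi has r, Gaden has l, Anvate has r. Vuvasi preserves r here (none of its changes turn any other segment into r), so the proto-segment is *r.
Position 5: Vuvasi has h, Gaden has g, Anvate has k. Anvate preserves k here (none of its changes turn any other segment into k), so the proto-segment is *k.
Position 7: Vuvasi has p, Gaden has b, Anvate has v. Gaden preserves b here (none of its changes turn any other segment into b), so the proto-segment is *b.
Verify the candidate proto-form against each daughter:
Vuvasi: start from *rumokeb.
  rule 1 (intervocalic lenition): rumokeb → rumoheb
  rule 2: no change — rumoheb
  rule 3 (final devoicing): rumoheb → rumohep
  rule 4: no change — rumohep
  ⇒ Vuvasi rumohep
Gaden: *rumokeb
  rumokeb (rule 1 does not apply)
  rumokeb (rule 2 does not apply)
  rumokeb → lumokeb   [unconditioned shift]
  lumokeb → lumogeb   [intervocalic voicing]
  giving Gaden lumogeb.
Anvate: *rumokeb
  rumokeb (rule 1 does not apply)
  rumokeb → romokeb   [vowel merger]
  romokeb → romokev   [unconditioned shift]
  romokev (rule 4 does not apply)
  giving Anvate romokev.
No other proto-form is consistent with every reflex, so the reconstruction is *rumokeb.

*rumokeb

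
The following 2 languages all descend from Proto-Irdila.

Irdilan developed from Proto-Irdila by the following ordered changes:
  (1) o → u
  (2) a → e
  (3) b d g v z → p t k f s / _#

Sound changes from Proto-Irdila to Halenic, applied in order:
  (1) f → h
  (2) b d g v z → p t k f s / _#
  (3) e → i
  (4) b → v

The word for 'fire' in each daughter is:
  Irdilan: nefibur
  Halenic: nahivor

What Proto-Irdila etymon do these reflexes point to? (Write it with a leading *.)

*nafibor

Position 2: Irdilan has e, Halenic has a. Halenic preserves a here (none of its changes turn any other segment into a), so the proto-segment is *a.
Position 5: Irdilan has b, Halenic has v. Irdilan preserves b here (none of its changes turn any other segment into b), so the proto-segment is *b.
Continuing position by position gives *nafibor; check it forward:
Irdilan: start from *nafibor.
  rule 1 (vowel merger): nafibor → nafibur
  rule 2 (vowel merger): nafibur → nefibur
  rule 3: no change — nefibur
  ⇒ Irdilan nefibur
Halenic: start from *nafibor.
  rule 1 (unconditioned shift): nafibor → nahibor
  rule 2: no change — nahibor
  rule 3: no change — nahibor
  rule 4 (unconditioned shift): nahibor → nahivor
  ⇒ Halenic nahivor
Only *nafibor yields all of Irdilan nefibur, Halenic nahivor.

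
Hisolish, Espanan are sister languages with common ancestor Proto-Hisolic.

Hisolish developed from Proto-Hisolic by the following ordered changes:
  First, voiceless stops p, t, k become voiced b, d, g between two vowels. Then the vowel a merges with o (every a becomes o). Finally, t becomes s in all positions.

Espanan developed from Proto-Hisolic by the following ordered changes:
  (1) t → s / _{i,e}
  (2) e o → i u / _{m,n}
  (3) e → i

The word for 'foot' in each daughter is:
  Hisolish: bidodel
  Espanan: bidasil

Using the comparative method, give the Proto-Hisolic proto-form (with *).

*bidatel

Position 6: Hisolish has e, Espanan has i. Hisolish preserves e here (none of its changes turn any other segment into e), so the proto-segment is *e.
Position 5: Hisolish has d, Espanan has s. Taking the neighbouring segments as reconstructed: Hisolish d could go back to *t or *d; Espanan s could go back to *t or *s — the one source consistent with every daughter is *t.
Continuing position by position gives *bidatel; check it forward:
Hisolish: *bidatel
  bidatel → bidadel   [intervocalic voicing]
  bidadel → bidodel   [vowel merger]
  bidodel (rule 3 does not apply)
  giving Hisolish bidodel.
Espanan: start from *bidatel.
  rule 1 (palatalisation): bidatel → bidasel
  rule 2: no change — bidasel
  rule 3 (vowel merger): bidasel → bidasil
  ⇒ Espanan bidasil
*bidatel is the unique common source.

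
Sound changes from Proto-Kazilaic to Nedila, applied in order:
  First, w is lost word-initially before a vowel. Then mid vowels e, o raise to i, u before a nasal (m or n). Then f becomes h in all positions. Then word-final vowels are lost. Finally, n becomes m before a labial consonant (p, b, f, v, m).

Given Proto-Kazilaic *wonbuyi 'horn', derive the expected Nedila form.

Nedila: *wonbuyi > onbuyi > unbuyi > unbuy > umbuy  (by glide loss, pre-nasal raising, apocope, nasal place assimilation)

umbuy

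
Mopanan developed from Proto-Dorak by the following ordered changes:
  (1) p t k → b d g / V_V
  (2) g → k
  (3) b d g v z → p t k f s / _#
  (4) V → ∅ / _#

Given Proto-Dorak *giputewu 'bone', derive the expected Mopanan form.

Mopanan: *giputewu
  giputewu → gibudewu   [intervocalic voicing]
  gibudewu → kibudewu   [unconditioned shift]
  kibudewu (rule 3 does not apply)
  kibudewu → kibudew   [apocope]
  giving Mopanan kibudew.

kibudew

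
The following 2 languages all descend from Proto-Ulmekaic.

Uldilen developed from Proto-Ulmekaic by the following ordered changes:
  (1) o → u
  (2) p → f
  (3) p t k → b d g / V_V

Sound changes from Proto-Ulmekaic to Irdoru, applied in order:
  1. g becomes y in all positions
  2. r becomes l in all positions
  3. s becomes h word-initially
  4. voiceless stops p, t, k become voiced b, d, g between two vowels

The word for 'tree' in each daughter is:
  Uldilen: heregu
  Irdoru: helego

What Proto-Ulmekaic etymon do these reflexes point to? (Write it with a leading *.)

*hereko

Position 3: Uldilen has r, Irdoru has l. Uldilen preserves r here (none of its changes turn any other segment into r), so the proto-segment is *r.
Position 5: Uldilen has g, Irdoru has g. In Irdoru, g can only continue *k, so the proto-segment is *k.
Continuing position by position gives *hereko; check it forward:
Uldilen: start from *hereko.
  rule 1 (vowel merger): hereko → hereku
  rule 2: no change — hereku
  rule 3 (intervocalic voicing): hereku → heregu
  ⇒ Uldilen heregu
Irdoru: *hereko > heleko > helego  (by unconditioned shift, intervocalic voicing)
Only *hereko yields all of Uldilen heregu, Irdoru helego.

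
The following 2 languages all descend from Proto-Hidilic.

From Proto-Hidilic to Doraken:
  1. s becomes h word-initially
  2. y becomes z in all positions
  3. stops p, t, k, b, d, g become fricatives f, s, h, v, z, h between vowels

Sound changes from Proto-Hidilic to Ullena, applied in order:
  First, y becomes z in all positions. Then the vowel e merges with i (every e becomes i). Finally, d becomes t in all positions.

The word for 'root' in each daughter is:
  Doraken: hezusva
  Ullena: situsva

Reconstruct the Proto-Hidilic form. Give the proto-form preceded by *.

Position 2: Doraken has e, Ullena has i. Doraken preserves e here (none of its changes turn any other segment into e), so the proto-segment is *e.
Position 3: Doraken has z, Ullena has t. Taking the neighbouring segments as reconstructed: Doraken z could go back to *d or *z or *y; Ullena t could go back to *t or *d — the one source consistent with every daughter is *d.
This points to *sedusva. Verify forward in each daughter:
Doraken: start from *sedusva.
  rule 1 (debuccalisation): sedusva → hedusva
  rule 2: no change — hedusva
  rule 3 (intervocalic lenition): hedusva → hezusva
  ⇒ Doraken hezusva
Ullena: start from *sedusva.
  rule 1: no change — sedusva
  rule 2 (vowel merger): sedusva → sidusva
  rule 3 (unconditioned shift): sidusva → situsva
  ⇒ Ullena situsva
Only *sedusva yields all of Doraken hezusva, Ullena situsva.

*sedusva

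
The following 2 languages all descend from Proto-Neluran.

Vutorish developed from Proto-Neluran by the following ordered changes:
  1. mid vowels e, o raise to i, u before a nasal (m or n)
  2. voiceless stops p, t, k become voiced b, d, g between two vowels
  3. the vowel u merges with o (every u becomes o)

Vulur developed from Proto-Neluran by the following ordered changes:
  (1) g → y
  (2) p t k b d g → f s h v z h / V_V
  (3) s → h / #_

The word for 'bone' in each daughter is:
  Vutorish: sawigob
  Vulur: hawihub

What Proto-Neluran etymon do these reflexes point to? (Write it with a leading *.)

*sawikub

Position 6: Vutorish has o, Vulur has u. Vulur preserves u here (none of its changes turn any other segment into u), so the proto-segment is *u.
Position 1: Vutorish has s, Vulur has h. Vutorish preserves s here (none of its changes turn any other segment into s), so the proto-segment is *s.
Position 5: Vutorish has g, Vulur has h. Taking the neighbouring segments as reconstructed: Vutorish g could go back to *k or *g; Vulur h could go back to *k or *h — the one source consistent with every daughter is *k.
Verify the candidate proto-form against each daughter:
Vutorish: *sawikub
  sawikub (rule 1 does not apply)
  sawikub → sawigub   [intervocalic voicing]
  sawigub → sawigob   [vowel merger]
  giving Vutorish sawigob.
Vulur: start from *sawikub.
  rule 1: no change — sawikub
  rule 2 (intervocalic lenition): sawikub → sawihub
  rule 3 (debuccalisation): sawihub → hawihub
  ⇒ Vulur hawihub
No other proto-form is consistent with every reflex, so the reconstruction is *sawikub.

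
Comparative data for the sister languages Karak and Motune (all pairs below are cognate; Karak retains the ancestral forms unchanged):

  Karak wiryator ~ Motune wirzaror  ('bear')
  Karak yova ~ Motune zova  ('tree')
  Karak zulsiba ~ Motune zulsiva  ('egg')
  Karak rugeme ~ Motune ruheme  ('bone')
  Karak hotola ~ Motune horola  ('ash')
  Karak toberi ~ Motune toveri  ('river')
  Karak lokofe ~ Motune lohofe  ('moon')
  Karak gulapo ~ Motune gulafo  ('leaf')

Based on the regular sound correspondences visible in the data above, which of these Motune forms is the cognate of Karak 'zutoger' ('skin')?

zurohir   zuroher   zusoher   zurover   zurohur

zuroher

wiryator ~ wirzaror, hotola ~ horola — Karak t corresponds to Motune r between vowels (before a back vowel).
rugeme ~ ruheme — Karak g corresponds to Motune h between vowels (before a front vowel).
Applying these to Karak 'zutoger':
  zutoger → zuroger   (t→r between vowels (before a back vowel))
  zuroger → zuroher   (g→h between vowels (before a front vowel))
So the Motune cognate is 'zuroher'.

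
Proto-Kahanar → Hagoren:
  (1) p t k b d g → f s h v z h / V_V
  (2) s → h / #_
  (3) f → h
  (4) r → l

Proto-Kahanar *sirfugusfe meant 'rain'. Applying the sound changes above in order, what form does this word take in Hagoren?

Hagoren: *sirfugusfe
  sirfugusfe → sirfuhusfe   [intervocalic lenition]
  sirfuhusfe → hirfuhusfe   [debuccalisation]
  hirfuhusfe → hirhuhushe   [unconditioned shift]
  hirhuhushe → hilhuhushe   [unconditioned shift]
  giving Hagoren hilhuhushe.

hilhuhushe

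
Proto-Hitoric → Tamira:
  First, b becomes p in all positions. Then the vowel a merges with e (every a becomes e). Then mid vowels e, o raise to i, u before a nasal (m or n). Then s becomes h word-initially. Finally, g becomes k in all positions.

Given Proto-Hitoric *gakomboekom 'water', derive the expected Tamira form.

Tamira: start from *gakomboekom.
  rule 1 (unconditioned shift): gakomboekom → gakompoekom
  rule 2 (vowel merger): gakompoekom → gekompoekom
  rule 3 (pre-nasal raising): gekompoekom → gekumpoekum
  rule 4: no change — gekumpoekum
  rule 5 (unconditioned shift): gekumpoekum → kekumpoekum
  ⇒ Tamira kekumpoekum

kekumpoekum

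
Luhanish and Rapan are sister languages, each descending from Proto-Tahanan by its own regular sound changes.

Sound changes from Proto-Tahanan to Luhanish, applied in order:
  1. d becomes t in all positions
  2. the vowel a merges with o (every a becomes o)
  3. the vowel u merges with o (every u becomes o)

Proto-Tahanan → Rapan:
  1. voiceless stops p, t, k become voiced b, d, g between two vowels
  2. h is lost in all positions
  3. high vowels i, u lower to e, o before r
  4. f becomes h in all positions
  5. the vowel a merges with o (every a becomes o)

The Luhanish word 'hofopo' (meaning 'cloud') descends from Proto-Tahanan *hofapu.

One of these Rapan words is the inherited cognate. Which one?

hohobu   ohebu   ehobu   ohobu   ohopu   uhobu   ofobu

Rapan: *hofapu > hofabu > ofabu > ohabu > ohobu  (by intervocalic voicing, h-loss, unconditioned shift, vowel merger)
Only 'ohobu' matches the regular Rapan development of *hofapu.

ohobu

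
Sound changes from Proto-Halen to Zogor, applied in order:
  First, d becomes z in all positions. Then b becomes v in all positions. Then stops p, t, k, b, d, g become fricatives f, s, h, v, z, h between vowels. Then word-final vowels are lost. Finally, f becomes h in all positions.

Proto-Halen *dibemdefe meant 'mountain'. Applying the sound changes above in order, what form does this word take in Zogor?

zivemzeh

Zogor: *dibemdefe
  dibemdefe → zibemzefe   [unconditioned shift]
  zibemzefe → zivemzefe   [unconditioned shift]
  zivemzefe (rule 3 does not apply)
  zivemzefe → zivemzef   [apocope]
  zivemzef → zivemzeh   [unconditioned shift]
  giving Zogor zivemzeh.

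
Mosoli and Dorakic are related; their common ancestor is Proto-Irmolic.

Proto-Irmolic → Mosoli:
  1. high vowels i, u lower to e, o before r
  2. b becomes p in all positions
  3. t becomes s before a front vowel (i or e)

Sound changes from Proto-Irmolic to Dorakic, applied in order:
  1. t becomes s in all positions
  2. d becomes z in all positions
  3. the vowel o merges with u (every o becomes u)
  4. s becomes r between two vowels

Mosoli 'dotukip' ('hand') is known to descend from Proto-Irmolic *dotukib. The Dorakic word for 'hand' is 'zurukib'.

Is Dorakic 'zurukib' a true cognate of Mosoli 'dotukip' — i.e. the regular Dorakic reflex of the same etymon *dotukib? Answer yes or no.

Derive the expected Dorakic reflex of *dotukib:
Dorakic: *dotukib > dosukib > zosukib > zusukib > zurukib  (by unconditioned shift, unconditioned shift, vowel merger, rhotacism)
Dorakic 'zurukib' matches the regular reflex exactly, so the pair is cognate.

yes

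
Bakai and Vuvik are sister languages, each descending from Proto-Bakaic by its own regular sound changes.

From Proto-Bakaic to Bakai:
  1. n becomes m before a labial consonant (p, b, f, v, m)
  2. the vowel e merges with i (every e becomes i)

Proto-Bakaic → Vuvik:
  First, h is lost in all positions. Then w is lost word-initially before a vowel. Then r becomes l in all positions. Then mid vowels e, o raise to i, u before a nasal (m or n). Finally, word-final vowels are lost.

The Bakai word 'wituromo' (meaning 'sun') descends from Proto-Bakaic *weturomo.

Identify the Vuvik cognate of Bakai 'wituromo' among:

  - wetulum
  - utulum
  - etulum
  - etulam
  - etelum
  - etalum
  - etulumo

Vuvik: *weturomo
  weturomo (rule 1 does not apply)
  weturomo → eturomo   [glide loss]
  eturomo → etulomo   [unconditioned shift]
  etulomo → etulumo   [pre-nasal raising]
  etulumo → etulum   [apocope]
  giving Vuvik etulum.
The other candidates each miss or misapply at least one Vuvik change.

etulum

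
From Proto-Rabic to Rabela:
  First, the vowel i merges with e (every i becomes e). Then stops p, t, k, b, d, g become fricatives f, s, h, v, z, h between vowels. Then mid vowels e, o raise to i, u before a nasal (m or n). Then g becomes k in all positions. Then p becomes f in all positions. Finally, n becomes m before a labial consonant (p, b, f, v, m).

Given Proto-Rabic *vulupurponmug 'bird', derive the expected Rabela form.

vulufurfummuk

Rabela: start from *vulupurponmug.
  rule 1: no change — vulupurponmug
  rule 2 (intervocalic lenition): vulupurponmug → vulufurponmug
  rule 3 (pre-nasal raising): vulufurponmug → vulufurpunmug
  rule 4 (unconditioned shift): vulufurpunmug → vulufurpunmuk
  rule 5 (unconditioned shift): vulufurpunmuk → vulufurfunmuk
  rule 6 (nasal place assimilation): vulufurfunmuk → vulufurfummuk
  ⇒ Rabela vulufurfummuk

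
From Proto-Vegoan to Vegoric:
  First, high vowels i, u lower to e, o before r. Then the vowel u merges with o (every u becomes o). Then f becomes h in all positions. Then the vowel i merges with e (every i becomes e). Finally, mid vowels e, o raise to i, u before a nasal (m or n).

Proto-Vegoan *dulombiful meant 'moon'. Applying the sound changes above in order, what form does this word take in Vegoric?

dolumbehol

Vegoric: *dulombiful > dolombifol > dolombihol > dolombehol > dolumbehol  (by vowel merger, unconditioned shift, vowel merger, pre-nasal raising)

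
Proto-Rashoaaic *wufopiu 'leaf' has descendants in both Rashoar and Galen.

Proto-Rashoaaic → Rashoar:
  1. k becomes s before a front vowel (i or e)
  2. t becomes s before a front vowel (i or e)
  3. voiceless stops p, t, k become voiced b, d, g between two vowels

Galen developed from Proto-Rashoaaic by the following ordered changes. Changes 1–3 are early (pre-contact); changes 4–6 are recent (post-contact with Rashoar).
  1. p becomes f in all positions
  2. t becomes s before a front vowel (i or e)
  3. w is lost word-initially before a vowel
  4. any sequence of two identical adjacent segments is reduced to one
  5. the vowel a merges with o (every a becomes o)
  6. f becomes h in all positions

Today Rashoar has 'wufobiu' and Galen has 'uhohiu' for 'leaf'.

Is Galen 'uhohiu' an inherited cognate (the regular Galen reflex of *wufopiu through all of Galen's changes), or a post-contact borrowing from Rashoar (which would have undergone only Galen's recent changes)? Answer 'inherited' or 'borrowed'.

If inherited, *wufopiu would pass through all of Galen's changes:
Galen: *wufopiu
  wufopiu → wufofiu   [unconditioned shift]
  wufofiu (rule 2 does not apply)
  wufofiu → ufofiu   [glide loss]
  ufofiu (rule 4 does not apply)
  ufofiu (rule 5 does not apply)
  ufofiu → uhohiu   [unconditioned shift]
  giving Galen uhohiu.
If borrowed from Rashoar 'wufobiu' after the early changes, it would undergo only the recent ones:
  rule 4 (degemination): no change (wufobiu)
  rule 5 (vowel merger): no change (wufobiu)
  rule 6 (unconditioned shift): wufobiu → wuhobiu
  ⇒ as a loan: wuhobiu
Galen 'uhohiu' matches the inherited outcome exactly, so it is an inherited cognate, not a loan.

inherited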